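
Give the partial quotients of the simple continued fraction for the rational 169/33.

Run the Euclidean algorithm on 169 and 33; the successive quotients are the partial quotients a_0, a_1, ... (each step inverts the fractional part left over by the previous one):
  169 = 5*33 + 4, so a_0 = 5.
  33 = 8*4 + 1, so a_1 = 8.
  4 = 4*1 + 0, so a_2 = 4.
The remainder reaches 0 after 3 divisions, so the expansion has 3 partial quotients, read off in order.

[5; 8, 4]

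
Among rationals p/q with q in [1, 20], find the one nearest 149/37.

Expand x = 149/37 as a continued fraction with the Euclidean algorithm:
  149 = 4*37 + 1, so a_0 = 4.
  37 = 37*1 + 0, so a_1 = 37.
so x = [4; 37].
Convergents (p_i = a_i*p_{i-1} + p_{i-2}, q_i = a_i*q_{i-1} + q_{i-2} with p_{-2}=0, p_{-1}=1, q_{-2}=1, q_{-1}=0), until the denominator exceeds 20:
  i=0: a_0=4, p_0 = 4*1 + 0 = 4, q_0 = 4*0 + 1 = 1.
  i=1: a_1=37, p_1 = 37*4 + 1 = 149, q_1 = 37*1 + 0 = 37.
q_1 = 37 > 20, so the last convergent with denominator <= 20 is p_0/q_0 = 4/1.
The closest fraction with denominator <= 20 is either p_0/q_0 or the intermediate fraction (k*p_0 + p_{-1})/(k*q_0 + q_{-1}) with the largest k >= 1 whose denominator stays <= 20; these approach x as k grows, and every other convergent or intermediate fraction in range is farther away.
Largest k: floor((20 - q_{-1})/q_0) = floor((20 - 0)/1) = 20 (using the seeds p_{-1} = 1, q_{-1} = 0).
That gives (20*4 + 1)/(20*1 + 0) = 81/20.
Compare the errors: |x - 4/1| = |149*1 - 4*37|/(37*1) = 1/37, and |x - 81/20| = |149*20 - 81*37|/(37*20) = 17/740.
Cross-multiplying, 17*37 = 629 < 740 = 1*740, so 17/740 is smaller: the intermediate fraction 81/20 is closer to x than 4/1.

81/20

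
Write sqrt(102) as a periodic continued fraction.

Write x_i = (sqrt(102) + m_i)/d_i with (m_0, d_0) = (0, 1). a_0 = floor(sqrt(102)) = 10, since 10^2 = 100 <= 102 < 121 = 11^2.
Iterate m_{i+1} = d_i*a_i - m_i, d_{i+1} = (102 - m_{i+1}^2)/d_i, a_{i+1} = floor((a_0 + m_{i+1})/d_{i+1}):
  m_1 = 1*10 - 0 = 10, d_1 = (102 - 10^2)/1 = 2/1 = 2, a_1 = floor((10 + 10)/2) = 10.
  m_2 = 2*10 - 10 = 10, d_2 = (102 - 10^2)/2 = 2/2 = 1, a_2 = floor((10 + 10)/1) = 20.
  m_3 = 1*20 - 10 = 10, d_3 = (102 - 10^2)/1 = 2/1 = 2: (m_3, d_3) = (m_1, d_1) = (10, 2), so from here the quotients repeat a_1, a_2; the period length is 2.
Hence the expansion of sqrt(102) is a_0 = 10 followed by the repeating block 10, 20 (period 2).

[10; (10, 20)]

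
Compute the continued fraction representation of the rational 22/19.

[1; 6, 3]

Run the Euclidean algorithm on 22 and 19; the successive quotients are the partial quotients a_0, a_1, ... (each step inverts the fractional part left over by the previous one):
  22 = 1*19 + 3, so a_0 = 1.
  19 = 6*3 + 1, so a_1 = 6.
  3 = 3*1 + 0, so a_2 = 3.
The remainder reaches 0 after 3 divisions, so the expansion has 3 partial quotients, read off in order.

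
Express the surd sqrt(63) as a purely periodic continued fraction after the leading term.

[7; (1, 14)]

Write x_i = (sqrt(63) + m_i)/d_i with (m_0, d_0) = (0, 1). a_0 = floor(sqrt(63)) = 7, since 7^2 = 49 <= 63 < 64 = 8^2.
Iterate m_{i+1} = d_i*a_i - m_i, d_{i+1} = (63 - m_{i+1}^2)/d_i, a_{i+1} = floor((a_0 + m_{i+1})/d_{i+1}):
  m_1 = 1*7 - 0 = 7, d_1 = (63 - 7^2)/1 = 14/1 = 14, a_1 = floor((7 + 7)/14) = 1.
  m_2 = 14*1 - 7 = 7, d_2 = (63 - 7^2)/14 = 14/14 = 1, a_2 = floor((7 + 7)/1) = 14.
  m_3 = 1*14 - 7 = 7, d_3 = (63 - 7^2)/1 = 14/1 = 14: (m_3, d_3) = (m_1, d_1) = (7, 14), so from here the quotients repeat a_1, a_2; the period length is 2.
Hence the expansion of sqrt(63) is a_0 = 7 followed by the repeating block 1, 14 (period 2).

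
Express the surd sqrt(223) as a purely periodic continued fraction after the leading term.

Write x_i = (sqrt(223) + m_i)/d_i with (m_0, d_0) = (0, 1). a_0 = floor(sqrt(223)) = 14, since 14^2 = 196 <= 223 < 225 = 15^2.
Iterate m_{i+1} = d_i*a_i - m_i, d_{i+1} = (223 - m_{i+1}^2)/d_i, a_{i+1} = floor((a_0 + m_{i+1})/d_{i+1}):
  m_1 = 1*14 - 0 = 14, d_1 = (223 - 14^2)/1 = 27/1 = 27, a_1 = floor((14 + 14)/27) = 1.
  m_2 = 27*1 - 14 = 13, d_2 = (223 - 13^2)/27 = 54/27 = 2, a_2 = floor((14 + 13)/2) = 13.
  m_3 = 2*13 - 13 = 13, d_3 = (223 - 13^2)/2 = 54/2 = 27, a_3 = floor((14 + 13)/27) = 1.
  m_4 = 27*1 - 13 = 14, d_4 = (223 - 14^2)/27 = 27/27 = 1, a_4 = floor((14 + 14)/1) = 28.
  m_5 = 1*28 - 14 = 14, d_5 = (223 - 14^2)/1 = 27/1 = 27: (m_5, d_5) = (m_1, d_1) = (14, 27), so from here the quotients repeat a_1, ..., a_4; the period length is 4.
Hence the expansion of sqrt(223) is a_0 = 14 followed by the repeating block 1, 13, 1, 28 (period 4).

[14; (1, 13, 1, 28)]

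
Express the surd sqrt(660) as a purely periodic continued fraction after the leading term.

[25; (1, 2, 4, 2, 1, 50)]

Write x_i = (sqrt(660) + m_i)/d_i with (m_0, d_0) = (0, 1). a_0 = floor(sqrt(660)) = 25, since 25^2 = 625 <= 660 < 676 = 26^2.
Iterate m_{i+1} = d_i*a_i - m_i, d_{i+1} = (660 - m_{i+1}^2)/d_i, a_{i+1} = floor((a_0 + m_{i+1})/d_{i+1}):
  m_1 = 1*25 - 0 = 25, d_1 = (660 - 25^2)/1 = 35/1 = 35, a_1 = floor((25 + 25)/35) = 1.
  m_2 = 35*1 - 25 = 10, d_2 = (660 - 10^2)/35 = 560/35 = 16, a_2 = floor((25 + 10)/16) = 2.
  m_3 = 16*2 - 10 = 22, d_3 = (660 - 22^2)/16 = 176/16 = 11, a_3 = floor((25 + 22)/11) = 4.
  m_4 = 11*4 - 22 = 22, d_4 = (660 - 22^2)/11 = 176/11 = 16, a_4 = floor((25 + 22)/16) = 2.
  m_5 = 16*2 - 22 = 10, d_5 = (660 - 10^2)/16 = 560/16 = 35, a_5 = floor((25 + 10)/35) = 1.
  m_6 = 35*1 - 10 = 25, d_6 = (660 - 25^2)/35 = 35/35 = 1, a_6 = floor((25 + 25)/1) = 50.
  m_7 = 1*50 - 25 = 25, d_7 = (660 - 25^2)/1 = 35/1 = 35: (m_7, d_7) = (m_1, d_1) = (25, 35), so from here the quotients repeat a_1, ..., a_6; the period length is 6.
Hence the expansion of sqrt(660) is a_0 = 25 followed by the repeating block 1, 2, 4, 2, 1, 50 (period 6).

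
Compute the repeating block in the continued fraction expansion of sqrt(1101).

Write x_i = (sqrt(1101) + m_i)/d_i with (m_0, d_0) = (0, 1). a_0 = floor(sqrt(1101)) = 33, since 33^2 = 1089 <= 1101 < 1156 = 34^2.
Iterate m_{i+1} = d_i*a_i - m_i, d_{i+1} = (1101 - m_{i+1}^2)/d_i, a_{i+1} = floor((a_0 + m_{i+1})/d_{i+1}):
  m_1 = 1*33 - 0 = 33, d_1 = (1101 - 33^2)/1 = 12/1 = 12, a_1 = floor((33 + 33)/12) = 5.
  m_2 = 12*5 - 33 = 27, d_2 = (1101 - 27^2)/12 = 372/12 = 31, a_2 = floor((33 + 27)/31) = 1.
  m_3 = 31*1 - 27 = 4, d_3 = (1101 - 4^2)/31 = 1085/31 = 35, a_3 = floor((33 + 4)/35) = 1.
  m_4 = 35*1 - 4 = 31, d_4 = (1101 - 31^2)/35 = 140/35 = 4, a_4 = floor((33 + 31)/4) = 16.
  m_5 = 4*16 - 31 = 33, d_5 = (1101 - 33^2)/4 = 12/4 = 3, a_5 = floor((33 + 33)/3) = 22.
  m_6 = 3*22 - 33 = 33, d_6 = (1101 - 33^2)/3 = 12/3 = 4, a_6 = floor((33 + 33)/4) = 16.
  m_7 = 4*16 - 33 = 31, d_7 = (1101 - 31^2)/4 = 140/4 = 35, a_7 = floor((33 + 31)/35) = 1.
  m_8 = 35*1 - 31 = 4, d_8 = (1101 - 4^2)/35 = 1085/35 = 31, a_8 = floor((33 + 4)/31) = 1.
  m_9 = 31*1 - 4 = 27, d_9 = (1101 - 27^2)/31 = 372/31 = 12, a_9 = floor((33 + 27)/12) = 5.
  m_10 = 12*5 - 27 = 33, d_10 = (1101 - 33^2)/12 = 12/12 = 1, a_10 = floor((33 + 33)/1) = 66.
  m_11 = 1*66 - 33 = 33, d_11 = (1101 - 33^2)/1 = 12/1 = 12: (m_11, d_11) = (m_1, d_1) = (33, 12), so from here the quotients repeat a_1, ..., a_10; the period length is 10.
Hence the expansion of sqrt(1101) is a_0 = 33 followed by the repeating block 5, 1, 1, 16, 22, 16, 1, 1, 5, 66 (period 10).

[33; (5, 1, 1, 16, 22, 16, 1, 1, 5, 66)]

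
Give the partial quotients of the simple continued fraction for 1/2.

[0; 2]

Run the Euclidean algorithm on 1 and 2; the successive quotients are the partial quotients a_0, a_1, ... (each step inverts the fractional part left over by the previous one):
  1 = 0*2 + 1, so a_0 = 0.
  2 = 2*1 + 0, so a_1 = 2.
The remainder reaches 0 after 2 divisions, so the expansion has 2 partial quotients, read off in order.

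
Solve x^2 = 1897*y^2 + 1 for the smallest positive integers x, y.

(x, y) = (43903, 1008)

First expand sqrt(1897) as a continued fraction. With x_i = (sqrt(1897) + m_i)/d_i and (m_0, d_0) = (0, 1): a_0 = floor(sqrt(1897)) = 43, since 43^2 = 1849 <= 1897 < 1936 = 44^2.
Iterate m_{i+1} = d_i*a_i - m_i, d_{i+1} = (1897 - m_{i+1}^2)/d_i, a_{i+1} = floor((a_0 + m_{i+1})/d_{i+1}):
  m_1 = 1*43 - 0 = 43, d_1 = (1897 - 43^2)/1 = 48/1 = 48, a_1 = floor((43 + 43)/48) = 1.
  m_2 = 48*1 - 43 = 5, d_2 = (1897 - 5^2)/48 = 1872/48 = 39, a_2 = floor((43 + 5)/39) = 1.
  m_3 = 39*1 - 5 = 34, d_3 = (1897 - 34^2)/39 = 741/39 = 19, a_3 = floor((43 + 34)/19) = 4.
  m_4 = 19*4 - 34 = 42, d_4 = (1897 - 42^2)/19 = 133/19 = 7, a_4 = floor((43 + 42)/7) = 12.
  m_5 = 7*12 - 42 = 42, d_5 = (1897 - 42^2)/7 = 133/7 = 19, a_5 = floor((43 + 42)/19) = 4.
  m_6 = 19*4 - 42 = 34, d_6 = (1897 - 34^2)/19 = 741/19 = 39, a_6 = floor((43 + 34)/39) = 1.
  m_7 = 39*1 - 34 = 5, d_7 = (1897 - 5^2)/39 = 1872/39 = 48, a_7 = floor((43 + 5)/48) = 1.
  m_8 = 48*1 - 5 = 43, d_8 = (1897 - 43^2)/48 = 48/48 = 1, a_8 = floor((43 + 43)/1) = 86.
  m_9 = 1*86 - 43 = 43, d_9 = (1897 - 43^2)/1 = 48/1 = 48: (m_9, d_9) = (m_1, d_1) = (43, 48), so from here the quotients repeat a_1, ..., a_8; the period length is 8.
So sqrt(1897) = [43; (1, 1, 4, 12, 4, 1, 1, 86)] with period length k = 8.
k is even, so the fundamental solution of x^2 - 1897y^2 = 1 is (p_{k-1}, q_{k-1}) = (p_7, q_7); compute convergents through index 7.
Convergents (p_i = a_i*p_{i-1} + p_{i-2}, q_i = a_i*q_{i-1} + q_{i-2} with p_{-2}=0, p_{-1}=1, q_{-2}=1, q_{-1}=0):
  i=0: a_0=43, p_0 = 43*1 + 0 = 43, q_0 = 43*0 + 1 = 1.
  i=1: a_1=1, p_1 = 1*43 + 1 = 44, q_1 = 1*1 + 0 = 1.
  i=2: a_2=1, p_2 = 1*44 + 43 = 87, q_2 = 1*1 + 1 = 2.
  i=3: a_3=4, p_3 = 4*87 + 44 = 392, q_3 = 4*2 + 1 = 9.
  i=4: a_4=12, p_4 = 12*392 + 87 = 4791, q_4 = 12*9 + 2 = 110.
  i=5: a_5=4, p_5 = 4*4791 + 392 = 19556, q_5 = 4*110 + 9 = 449.
  i=6: a_6=1, p_6 = 1*19556 + 4791 = 24347, q_6 = 1*449 + 110 = 559.
  i=7: a_7=1, p_7 = 1*24347 + 19556 = 43903, q_7 = 1*559 + 449 = 1008.
Check: 43903^2 - 1897*1008^2 = 1927473409 - 1927473408 = 1, so (x, y) = (43903, 1008) solves the equation, and by the theorem it is the least positive solution.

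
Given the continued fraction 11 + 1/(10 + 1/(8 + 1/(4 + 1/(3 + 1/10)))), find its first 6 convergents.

11/1, 111/10, 899/81, 3707/334, 12020/1083, 123907/11164

Using the convergent recurrence p_i = a_i*p_{i-1} + p_{i-2}, q_i = a_i*q_{i-1} + q_{i-2} with p_{-2}=0, p_{-1}=1, q_{-2}=1, q_{-1}=0:
  i=0: a_0=11, p_0 = 11*1 + 0 = 11, q_0 = 11*0 + 1 = 1.
  i=1: a_1=10, p_1 = 10*11 + 1 = 111, q_1 = 10*1 + 0 = 10.
  i=2: a_2=8, p_2 = 8*111 + 11 = 899, q_2 = 8*10 + 1 = 81.
  i=3: a_3=4, p_3 = 4*899 + 111 = 3707, q_3 = 4*81 + 10 = 334.
  i=4: a_4=3, p_4 = 3*3707 + 899 = 12020, q_4 = 3*334 + 81 = 1083.
  i=5: a_5=10, p_5 = 10*12020 + 3707 = 123907, q_5 = 10*1083 + 334 = 11164.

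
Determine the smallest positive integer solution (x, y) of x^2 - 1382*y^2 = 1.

(x, y) = (13003237, 349782)

First expand sqrt(1382) as a continued fraction. With x_i = (sqrt(1382) + m_i)/d_i and (m_0, d_0) = (0, 1): a_0 = floor(sqrt(1382)) = 37, since 37^2 = 1369 <= 1382 < 1444 = 38^2.
Iterate m_{i+1} = d_i*a_i - m_i, d_{i+1} = (1382 - m_{i+1}^2)/d_i, a_{i+1} = floor((a_0 + m_{i+1})/d_{i+1}):
  m_1 = 1*37 - 0 = 37, d_1 = (1382 - 37^2)/1 = 13/1 = 13, a_1 = floor((37 + 37)/13) = 5.
  m_2 = 13*5 - 37 = 28, d_2 = (1382 - 28^2)/13 = 598/13 = 46, a_2 = floor((37 + 28)/46) = 1.
  m_3 = 46*1 - 28 = 18, d_3 = (1382 - 18^2)/46 = 1058/46 = 23, a_3 = floor((37 + 18)/23) = 2.
  m_4 = 23*2 - 18 = 28, d_4 = (1382 - 28^2)/23 = 598/23 = 26, a_4 = floor((37 + 28)/26) = 2.
  m_5 = 26*2 - 28 = 24, d_5 = (1382 - 24^2)/26 = 806/26 = 31, a_5 = floor((37 + 24)/31) = 1.
  m_6 = 31*1 - 24 = 7, d_6 = (1382 - 7^2)/31 = 1333/31 = 43, a_6 = floor((37 + 7)/43) = 1.
  m_7 = 43*1 - 7 = 36, d_7 = (1382 - 36^2)/43 = 86/43 = 2, a_7 = floor((37 + 36)/2) = 36.
  m_8 = 2*36 - 36 = 36, d_8 = (1382 - 36^2)/2 = 86/2 = 43, a_8 = floor((37 + 36)/43) = 1.
  m_9 = 43*1 - 36 = 7, d_9 = (1382 - 7^2)/43 = 1333/43 = 31, a_9 = floor((37 + 7)/31) = 1.
  m_10 = 31*1 - 7 = 24, d_10 = (1382 - 24^2)/31 = 806/31 = 26, a_10 = floor((37 + 24)/26) = 2.
  m_11 = 26*2 - 24 = 28, d_11 = (1382 - 28^2)/26 = 598/26 = 23, a_11 = floor((37 + 28)/23) = 2.
  m_12 = 23*2 - 28 = 18, d_12 = (1382 - 18^2)/23 = 1058/23 = 46, a_12 = floor((37 + 18)/46) = 1.
  m_13 = 46*1 - 18 = 28, d_13 = (1382 - 28^2)/46 = 598/46 = 13, a_13 = floor((37 + 28)/13) = 5.
  m_14 = 13*5 - 28 = 37, d_14 = (1382 - 37^2)/13 = 13/13 = 1, a_14 = floor((37 + 37)/1) = 74.
  m_15 = 1*74 - 37 = 37, d_15 = (1382 - 37^2)/1 = 13/1 = 13: (m_15, d_15) = (m_1, d_1) = (37, 13), so from here the quotients repeat a_1, ..., a_14; the period length is 14.
So sqrt(1382) = [37; (5, 1, 2, 2, 1, 1, 36, 1, 1, 2, 2, 1, 5, 74)] with period length k = 14.
k is even, so the fundamental solution of x^2 - 1382y^2 = 1 is (p_{k-1}, q_{k-1}) = (p_13, q_13); compute convergents through index 13.
Convergents (p_i = a_i*p_{i-1} + p_{i-2}, q_i = a_i*q_{i-1} + q_{i-2} with p_{-2}=0, p_{-1}=1, q_{-2}=1, q_{-1}=0):
  i=0: a_0=37, p_0 = 37*1 + 0 = 37, q_0 = 37*0 + 1 = 1.
  i=1: a_1=5, p_1 = 5*37 + 1 = 186, q_1 = 5*1 + 0 = 5.
  i=2: a_2=1, p_2 = 1*186 + 37 = 223, q_2 = 1*5 + 1 = 6.
  i=3: a_3=2, p_3 = 2*223 + 186 = 632, q_3 = 2*6 + 5 = 17.
  i=4: a_4=2, p_4 = 2*632 + 223 = 1487, q_4 = 2*17 + 6 = 40.
  i=5: a_5=1, p_5 = 1*1487 + 632 = 2119, q_5 = 1*40 + 17 = 57.
  i=6: a_6=1, p_6 = 1*2119 + 1487 = 3606, q_6 = 1*57 + 40 = 97.
  i=7: a_7=36, p_7 = 36*3606 + 2119 = 131935, q_7 = 36*97 + 57 = 3549.
  i=8: a_8=1, p_8 = 1*131935 + 3606 = 135541, q_8 = 1*3549 + 97 = 3646.
  i=9: a_9=1, p_9 = 1*135541 + 131935 = 267476, q_9 = 1*3646 + 3549 = 7195.
  i=10: a_10=2, p_10 = 2*267476 + 135541 = 670493, q_10 = 2*7195 + 3646 = 18036.
  i=11: a_11=2, p_11 = 2*670493 + 267476 = 1608462, q_11 = 2*18036 + 7195 = 43267.
  i=12: a_12=1, p_12 = 1*1608462 + 670493 = 2278955, q_12 = 1*43267 + 18036 = 61303.
  i=13: a_13=5, p_13 = 5*2278955 + 1608462 = 13003237, q_13 = 5*61303 + 43267 = 349782.
Check: 13003237^2 - 1382*349782^2 = 169084172478169 - 169084172478168 = 1, so (x, y) = (13003237, 349782) solves the equation, and by the theorem it is the least positive solution.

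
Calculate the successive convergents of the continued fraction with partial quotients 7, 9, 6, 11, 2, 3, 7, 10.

7/1, 64/9, 391/55, 4365/614, 9121/1283, 31728/4463, 231217/32524, 2343898/329703

Using the convergent recurrence p_i = a_i*p_{i-1} + p_{i-2}, q_i = a_i*q_{i-1} + q_{i-2} with p_{-2}=0, p_{-1}=1, q_{-2}=1, q_{-1}=0:
  i=0: a_0=7, p_0 = 7*1 + 0 = 7, q_0 = 7*0 + 1 = 1.
  i=1: a_1=9, p_1 = 9*7 + 1 = 64, q_1 = 9*1 + 0 = 9.
  i=2: a_2=6, p_2 = 6*64 + 7 = 391, q_2 = 6*9 + 1 = 55.
  i=3: a_3=11, p_3 = 11*391 + 64 = 4365, q_3 = 11*55 + 9 = 614.
  i=4: a_4=2, p_4 = 2*4365 + 391 = 9121, q_4 = 2*614 + 55 = 1283.
  i=5: a_5=3, p_5 = 3*9121 + 4365 = 31728, q_5 = 3*1283 + 614 = 4463.
  i=6: a_6=7, p_6 = 7*31728 + 9121 = 231217, q_6 = 7*4463 + 1283 = 32524.
  i=7: a_7=10, p_7 = 10*231217 + 31728 = 2343898, q_7 = 10*32524 + 4463 = 329703.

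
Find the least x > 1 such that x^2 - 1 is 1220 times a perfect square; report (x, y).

(x, y) = (489, 14)

First expand sqrt(1220) as a continued fraction. With x_i = (sqrt(1220) + m_i)/d_i and (m_0, d_0) = (0, 1): a_0 = floor(sqrt(1220)) = 34, since 34^2 = 1156 <= 1220 < 1225 = 35^2.
Iterate m_{i+1} = d_i*a_i - m_i, d_{i+1} = (1220 - m_{i+1}^2)/d_i, a_{i+1} = floor((a_0 + m_{i+1})/d_{i+1}):
  m_1 = 1*34 - 0 = 34, d_1 = (1220 - 34^2)/1 = 64/1 = 64, a_1 = floor((34 + 34)/64) = 1.
  m_2 = 64*1 - 34 = 30, d_2 = (1220 - 30^2)/64 = 320/64 = 5, a_2 = floor((34 + 30)/5) = 12.
  m_3 = 5*12 - 30 = 30, d_3 = (1220 - 30^2)/5 = 320/5 = 64, a_3 = floor((34 + 30)/64) = 1.
  m_4 = 64*1 - 30 = 34, d_4 = (1220 - 34^2)/64 = 64/64 = 1, a_4 = floor((34 + 34)/1) = 68.
  m_5 = 1*68 - 34 = 34, d_5 = (1220 - 34^2)/1 = 64/1 = 64: (m_5, d_5) = (m_1, d_1) = (34, 64), so from here the quotients repeat a_1, ..., a_4; the period length is 4.
So sqrt(1220) = [34; (1, 12, 1, 68)] with period length k = 4.
k is even, so the fundamental solution of x^2 - 1220y^2 = 1 is (p_{k-1}, q_{k-1}) = (p_3, q_3); compute convergents through index 3.
Convergents (p_i = a_i*p_{i-1} + p_{i-2}, q_i = a_i*q_{i-1} + q_{i-2} with p_{-2}=0, p_{-1}=1, q_{-2}=1, q_{-1}=0):
  i=0: a_0=34, p_0 = 34*1 + 0 = 34, q_0 = 34*0 + 1 = 1.
  i=1: a_1=1, p_1 = 1*34 + 1 = 35, q_1 = 1*1 + 0 = 1.
  i=2: a_2=12, p_2 = 12*35 + 34 = 454, q_2 = 12*1 + 1 = 13.
  i=3: a_3=1, p_3 = 1*454 + 35 = 489, q_3 = 1*13 + 1 = 14.
Check: 489^2 - 1220*14^2 = 239121 - 239120 = 1, so (x, y) = (489, 14) solves the equation, and by the theorem it is the least positive solution.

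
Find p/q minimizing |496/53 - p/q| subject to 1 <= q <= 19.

131/14

Expand x = 496/53 as a continued fraction with the Euclidean algorithm:
  496 = 9*53 + 19, so a_0 = 9.
  53 = 2*19 + 15, so a_1 = 2.
  19 = 1*15 + 4, so a_2 = 1.
  15 = 3*4 + 3, so a_3 = 3.
  4 = 1*3 + 1, so a_4 = 1.
  3 = 3*1 + 0, so a_5 = 3.
so x = [9; 2, 1, 3, 1, 3].
Convergents (p_i = a_i*p_{i-1} + p_{i-2}, q_i = a_i*q_{i-1} + q_{i-2} with p_{-2}=0, p_{-1}=1, q_{-2}=1, q_{-1}=0), until the denominator exceeds 19:
  i=0: a_0=9, p_0 = 9*1 + 0 = 9, q_0 = 9*0 + 1 = 1.
  i=1: a_1=2, p_1 = 2*9 + 1 = 19, q_1 = 2*1 + 0 = 2.
  i=2: a_2=1, p_2 = 1*19 + 9 = 28, q_2 = 1*2 + 1 = 3.
  i=3: a_3=3, p_3 = 3*28 + 19 = 103, q_3 = 3*3 + 2 = 11.
  i=4: a_4=1, p_4 = 1*103 + 28 = 131, q_4 = 1*11 + 3 = 14.
  i=5: a_5=3, p_5 = 3*131 + 103 = 496, q_5 = 3*14 + 11 = 53.
q_5 = 53 > 19, so the last convergent with denominator <= 19 is p_4/q_4 = 131/14.
The closest fraction with denominator <= 19 is either p_4/q_4 or the intermediate fraction (k*p_4 + p_3)/(k*q_4 + q_3) with the largest k >= 1 whose denominator stays <= 19; these approach x as k grows, and every other convergent or intermediate fraction in range is farther away.
Largest k: floor((19 - q_3)/q_4) = floor((19 - 11)/14) = 0.
Since k = 0, no intermediate fraction beyond p_4/q_4 has denominator <= 19, so the convergent 131/14 is the closest (its error is |496*14 - 131*53|/(53*14) = 1/742).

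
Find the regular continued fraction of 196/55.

[3; 1, 1, 3, 2, 3]

Run the Euclidean algorithm on 196 and 55; the successive quotients are the partial quotients a_0, a_1, ... (each step inverts the fractional part left over by the previous one):
  196 = 3*55 + 31, so a_0 = 3.
  55 = 1*31 + 24, so a_1 = 1.
  31 = 1*24 + 7, so a_2 = 1.
  24 = 3*7 + 3, so a_3 = 3.
  7 = 2*3 + 1, so a_4 = 2.
  3 = 3*1 + 0, so a_5 = 3.
The remainder reaches 0 after 6 divisions, so the expansion has 6 partial quotients, read off in order.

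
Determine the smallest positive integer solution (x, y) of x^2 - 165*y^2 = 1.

First expand sqrt(165) as a continued fraction. With x_i = (sqrt(165) + m_i)/d_i and (m_0, d_0) = (0, 1): a_0 = floor(sqrt(165)) = 12, since 12^2 = 144 <= 165 < 169 = 13^2.
Iterate m_{i+1} = d_i*a_i - m_i, d_{i+1} = (165 - m_{i+1}^2)/d_i, a_{i+1} = floor((a_0 + m_{i+1})/d_{i+1}):
  m_1 = 1*12 - 0 = 12, d_1 = (165 - 12^2)/1 = 21/1 = 21, a_1 = floor((12 + 12)/21) = 1.
  m_2 = 21*1 - 12 = 9, d_2 = (165 - 9^2)/21 = 84/21 = 4, a_2 = floor((12 + 9)/4) = 5.
  m_3 = 4*5 - 9 = 11, d_3 = (165 - 11^2)/4 = 44/4 = 11, a_3 = floor((12 + 11)/11) = 2.
  m_4 = 11*2 - 11 = 11, d_4 = (165 - 11^2)/11 = 44/11 = 4, a_4 = floor((12 + 11)/4) = 5.
  m_5 = 4*5 - 11 = 9, d_5 = (165 - 9^2)/4 = 84/4 = 21, a_5 = floor((12 + 9)/21) = 1.
  m_6 = 21*1 - 9 = 12, d_6 = (165 - 12^2)/21 = 21/21 = 1, a_6 = floor((12 + 12)/1) = 24.
  m_7 = 1*24 - 12 = 12, d_7 = (165 - 12^2)/1 = 21/1 = 21: (m_7, d_7) = (m_1, d_1) = (12, 21), so from here the quotients repeat a_1, ..., a_6; the period length is 6.
So sqrt(165) = [12; (1, 5, 2, 5, 1, 24)] with period length k = 6.
k is even, so the fundamental solution of x^2 - 165y^2 = 1 is (p_{k-1}, q_{k-1}) = (p_5, q_5); compute convergents through index 5.
Convergents (p_i = a_i*p_{i-1} + p_{i-2}, q_i = a_i*q_{i-1} + q_{i-2} with p_{-2}=0, p_{-1}=1, q_{-2}=1, q_{-1}=0):
  i=0: a_0=12, p_0 = 12*1 + 0 = 12, q_0 = 12*0 + 1 = 1.
  i=1: a_1=1, p_1 = 1*12 + 1 = 13, q_1 = 1*1 + 0 = 1.
  i=2: a_2=5, p_2 = 5*13 + 12 = 77, q_2 = 5*1 + 1 = 6.
  i=3: a_3=2, p_3 = 2*77 + 13 = 167, q_3 = 2*6 + 1 = 13.
  i=4: a_4=5, p_4 = 5*167 + 77 = 912, q_4 = 5*13 + 6 = 71.
  i=5: a_5=1, p_5 = 1*912 + 167 = 1079, q_5 = 1*71 + 13 = 84.
Check: 1079^2 - 165*84^2 = 1164241 - 1164240 = 1, so (x, y) = (1079, 84) solves the equation, and by the theorem it is the least positive solution.

(x, y) = (1079, 84)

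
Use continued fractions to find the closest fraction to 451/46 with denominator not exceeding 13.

Expand x = 451/46 as a continued fraction with the Euclidean algorithm:
  451 = 9*46 + 37, so a_0 = 9.
  46 = 1*37 + 9, so a_1 = 1.
  37 = 4*9 + 1, so a_2 = 4.
  9 = 9*1 + 0, so a_3 = 9.
so x = [9; 1, 4, 9].
Convergents (p_i = a_i*p_{i-1} + p_{i-2}, q_i = a_i*q_{i-1} + q_{i-2} with p_{-2}=0, p_{-1}=1, q_{-2}=1, q_{-1}=0), until the denominator exceeds 13:
  i=0: a_0=9, p_0 = 9*1 + 0 = 9, q_0 = 9*0 + 1 = 1.
  i=1: a_1=1, p_1 = 1*9 + 1 = 10, q_1 = 1*1 + 0 = 1.
  i=2: a_2=4, p_2 = 4*10 + 9 = 49, q_2 = 4*1 + 1 = 5.
  i=3: a_3=9, p_3 = 9*49 + 10 = 451, q_3 = 9*5 + 1 = 46.
q_3 = 46 > 13, so the last convergent with denominator <= 13 is p_2/q_2 = 49/5.
The closest fraction with denominator <= 13 is either p_2/q_2 or the intermediate fraction (k*p_2 + p_1)/(k*q_2 + q_1) with the largest k >= 1 whose denominator stays <= 13; these approach x as k grows, and every other convergent or intermediate fraction in range is farther away.
Largest k: floor((13 - q_1)/q_2) = floor((13 - 1)/5) = 2.
That gives (2*49 + 10)/(2*5 + 1) = 108/11.
Compare the errors: |x - 49/5| = |451*5 - 49*46|/(46*5) = 1/230, and |x - 108/11| = |451*11 - 108*46|/(46*11) = 7/506.
Cross-multiplying, 1*506 = 506 < 1610 = 7*230, so 1/230 is smaller: the convergent 49/5 is closer to x than 108/11.

49/5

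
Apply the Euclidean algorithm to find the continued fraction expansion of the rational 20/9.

Run the Euclidean algorithm on 20 and 9; the successive quotients are the partial quotients a_0, a_1, ... (each step inverts the fractional part left over by the previous one):
  20 = 2*9 + 2, so a_0 = 2.
  9 = 4*2 + 1, so a_1 = 4.
  2 = 2*1 + 0, so a_2 = 2.
The remainder reaches 0 after 3 divisions, so the expansion has 3 partial quotients, read off in order.

[2; 4, 2]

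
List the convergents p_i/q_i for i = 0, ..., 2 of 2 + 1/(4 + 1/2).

2/1, 9/4, 20/9

Using the convergent recurrence p_i = a_i*p_{i-1} + p_{i-2}, q_i = a_i*q_{i-1} + q_{i-2} with p_{-2}=0, p_{-1}=1, q_{-2}=1, q_{-1}=0:
  i=0: a_0=2, p_0 = 2*1 + 0 = 2, q_0 = 2*0 + 1 = 1.
  i=1: a_1=4, p_1 = 4*2 + 1 = 9, q_1 = 4*1 + 0 = 4.
  i=2: a_2=2, p_2 = 2*9 + 2 = 20, q_2 = 2*4 + 1 = 9.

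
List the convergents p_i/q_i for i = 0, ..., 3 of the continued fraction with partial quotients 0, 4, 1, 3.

Using the convergent recurrence p_i = a_i*p_{i-1} + p_{i-2}, q_i = a_i*q_{i-1} + q_{i-2} with p_{-2}=0, p_{-1}=1, q_{-2}=1, q_{-1}=0:
  i=0: a_0=0, p_0 = 0*1 + 0 = 0, q_0 = 0*0 + 1 = 1.
  i=1: a_1=4, p_1 = 4*0 + 1 = 1, q_1 = 4*1 + 0 = 4.
  i=2: a_2=1, p_2 = 1*1 + 0 = 1, q_2 = 1*4 + 1 = 5.
  i=3: a_3=3, p_3 = 3*1 + 1 = 4, q_3 = 3*5 + 4 = 19.

0/1, 1/4, 1/5, 4/19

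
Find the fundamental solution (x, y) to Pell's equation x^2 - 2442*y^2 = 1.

(x, y) = (593, 12)

First expand sqrt(2442) as a continued fraction. With x_i = (sqrt(2442) + m_i)/d_i and (m_0, d_0) = (0, 1): a_0 = floor(sqrt(2442)) = 49, since 49^2 = 2401 <= 2442 < 2500 = 50^2.
Iterate m_{i+1} = d_i*a_i - m_i, d_{i+1} = (2442 - m_{i+1}^2)/d_i, a_{i+1} = floor((a_0 + m_{i+1})/d_{i+1}):
  m_1 = 1*49 - 0 = 49, d_1 = (2442 - 49^2)/1 = 41/1 = 41, a_1 = floor((49 + 49)/41) = 2.
  m_2 = 41*2 - 49 = 33, d_2 = (2442 - 33^2)/41 = 1353/41 = 33, a_2 = floor((49 + 33)/33) = 2.
  m_3 = 33*2 - 33 = 33, d_3 = (2442 - 33^2)/33 = 1353/33 = 41, a_3 = floor((49 + 33)/41) = 2.
  m_4 = 41*2 - 33 = 49, d_4 = (2442 - 49^2)/41 = 41/41 = 1, a_4 = floor((49 + 49)/1) = 98.
  m_5 = 1*98 - 49 = 49, d_5 = (2442 - 49^2)/1 = 41/1 = 41: (m_5, d_5) = (m_1, d_1) = (49, 41), so from here the quotients repeat a_1, ..., a_4; the period length is 4.
So sqrt(2442) = [49; (2, 2, 2, 98)] with period length k = 4.
k is even, so the fundamental solution of x^2 - 2442y^2 = 1 is (p_{k-1}, q_{k-1}) = (p_3, q_3); compute convergents through index 3.
Convergents (p_i = a_i*p_{i-1} + p_{i-2}, q_i = a_i*q_{i-1} + q_{i-2} with p_{-2}=0, p_{-1}=1, q_{-2}=1, q_{-1}=0):
  i=0: a_0=49, p_0 = 49*1 + 0 = 49, q_0 = 49*0 + 1 = 1.
  i=1: a_1=2, p_1 = 2*49 + 1 = 99, q_1 = 2*1 + 0 = 2.
  i=2: a_2=2, p_2 = 2*99 + 49 = 247, q_2 = 2*2 + 1 = 5.
  i=3: a_3=2, p_3 = 2*247 + 99 = 593, q_3 = 2*5 + 2 = 12.
Check: 593^2 - 2442*12^2 = 351649 - 351648 = 1, so (x, y) = (593, 12) solves the equation, and by the theorem it is the least positive solution.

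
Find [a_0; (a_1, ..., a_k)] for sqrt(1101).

[33; (5, 1, 1, 16, 22, 16, 1, 1, 5, 66)]

Write x_i = (sqrt(1101) + m_i)/d_i with (m_0, d_0) = (0, 1). a_0 = floor(sqrt(1101)) = 33, since 33^2 = 1089 <= 1101 < 1156 = 34^2.
Iterate m_{i+1} = d_i*a_i - m_i, d_{i+1} = (1101 - m_{i+1}^2)/d_i, a_{i+1} = floor((a_0 + m_{i+1})/d_{i+1}):
  m_1 = 1*33 - 0 = 33, d_1 = (1101 - 33^2)/1 = 12/1 = 12, a_1 = floor((33 + 33)/12) = 5.
  m_2 = 12*5 - 33 = 27, d_2 = (1101 - 27^2)/12 = 372/12 = 31, a_2 = floor((33 + 27)/31) = 1.
  m_3 = 31*1 - 27 = 4, d_3 = (1101 - 4^2)/31 = 1085/31 = 35, a_3 = floor((33 + 4)/35) = 1.
  m_4 = 35*1 - 4 = 31, d_4 = (1101 - 31^2)/35 = 140/35 = 4, a_4 = floor((33 + 31)/4) = 16.
  m_5 = 4*16 - 31 = 33, d_5 = (1101 - 33^2)/4 = 12/4 = 3, a_5 = floor((33 + 33)/3) = 22.
  m_6 = 3*22 - 33 = 33, d_6 = (1101 - 33^2)/3 = 12/3 = 4, a_6 = floor((33 + 33)/4) = 16.
  m_7 = 4*16 - 33 = 31, d_7 = (1101 - 31^2)/4 = 140/4 = 35, a_7 = floor((33 + 31)/35) = 1.
  m_8 = 35*1 - 31 = 4, d_8 = (1101 - 4^2)/35 = 1085/35 = 31, a_8 = floor((33 + 4)/31) = 1.
  m_9 = 31*1 - 4 = 27, d_9 = (1101 - 27^2)/31 = 372/31 = 12, a_9 = floor((33 + 27)/12) = 5.
  m_10 = 12*5 - 27 = 33, d_10 = (1101 - 33^2)/12 = 12/12 = 1, a_10 = floor((33 + 33)/1) = 66.
  m_11 = 1*66 - 33 = 33, d_11 = (1101 - 33^2)/1 = 12/1 = 12: (m_11, d_11) = (m_1, d_1) = (33, 12), so from here the quotients repeat a_1, ..., a_10; the period length is 10.
Hence the expansion of sqrt(1101) is a_0 = 33 followed by the repeating block 5, 1, 1, 16, 22, 16, 1, 1, 5, 66 (period 10).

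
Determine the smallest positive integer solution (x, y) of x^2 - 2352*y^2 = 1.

(x, y) = (97, 2)

First expand sqrt(2352) as a continued fraction. With x_i = (sqrt(2352) + m_i)/d_i and (m_0, d_0) = (0, 1): a_0 = floor(sqrt(2352)) = 48, since 48^2 = 2304 <= 2352 < 2401 = 49^2.
Iterate m_{i+1} = d_i*a_i - m_i, d_{i+1} = (2352 - m_{i+1}^2)/d_i, a_{i+1} = floor((a_0 + m_{i+1})/d_{i+1}):
  m_1 = 1*48 - 0 = 48, d_1 = (2352 - 48^2)/1 = 48/1 = 48, a_1 = floor((48 + 48)/48) = 2.
  m_2 = 48*2 - 48 = 48, d_2 = (2352 - 48^2)/48 = 48/48 = 1, a_2 = floor((48 + 48)/1) = 96.
  m_3 = 1*96 - 48 = 48, d_3 = (2352 - 48^2)/1 = 48/1 = 48: (m_3, d_3) = (m_1, d_1) = (48, 48), so from here the quotients repeat a_1, a_2; the period length is 2.
So sqrt(2352) = [48; (2, 96)] with period length k = 2.
k is even, so the fundamental solution of x^2 - 2352y^2 = 1 is (p_{k-1}, q_{k-1}) = (p_1, q_1); compute convergents through index 1.
Convergents (p_i = a_i*p_{i-1} + p_{i-2}, q_i = a_i*q_{i-1} + q_{i-2} with p_{-2}=0, p_{-1}=1, q_{-2}=1, q_{-1}=0):
  i=0: a_0=48, p_0 = 48*1 + 0 = 48, q_0 = 48*0 + 1 = 1.
  i=1: a_1=2, p_1 = 2*48 + 1 = 97, q_1 = 2*1 + 0 = 2.
Check: 97^2 - 2352*2^2 = 9409 - 9408 = 1, so (x, y) = (97, 2) solves the equation, and by the theorem it is the least positive solution.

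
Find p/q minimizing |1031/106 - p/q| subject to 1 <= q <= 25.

107/11

Expand x = 1031/106 as a continued fraction with the Euclidean algorithm:
  1031 = 9*106 + 77, so a_0 = 9.
  106 = 1*77 + 29, so a_1 = 1.
  77 = 2*29 + 19, so a_2 = 2.
  29 = 1*19 + 10, so a_3 = 1.
  19 = 1*10 + 9, so a_4 = 1.
  10 = 1*9 + 1, so a_5 = 1.
  9 = 9*1 + 0, so a_6 = 9.
so x = [9; 1, 2, 1, 1, 1, 9].
Convergents (p_i = a_i*p_{i-1} + p_{i-2}, q_i = a_i*q_{i-1} + q_{i-2} with p_{-2}=0, p_{-1}=1, q_{-2}=1, q_{-1}=0), until the denominator exceeds 25:
  i=0: a_0=9, p_0 = 9*1 + 0 = 9, q_0 = 9*0 + 1 = 1.
  i=1: a_1=1, p_1 = 1*9 + 1 = 10, q_1 = 1*1 + 0 = 1.
  i=2: a_2=2, p_2 = 2*10 + 9 = 29, q_2 = 2*1 + 1 = 3.
  i=3: a_3=1, p_3 = 1*29 + 10 = 39, q_3 = 1*3 + 1 = 4.
  i=4: a_4=1, p_4 = 1*39 + 29 = 68, q_4 = 1*4 + 3 = 7.
  i=5: a_5=1, p_5 = 1*68 + 39 = 107, q_5 = 1*7 + 4 = 11.
  i=6: a_6=9, p_6 = 9*107 + 68 = 1031, q_6 = 9*11 + 7 = 106.
q_6 = 106 > 25, so the last convergent with denominator <= 25 is p_5/q_5 = 107/11.
The closest fraction with denominator <= 25 is either p_5/q_5 or the intermediate fraction (k*p_5 + p_4)/(k*q_5 + q_4) with the largest k >= 1 whose denominator stays <= 25; these approach x as k grows, and every other convergent or intermediate fraction in range is farther away.
Largest k: floor((25 - q_4)/q_5) = floor((25 - 7)/11) = 1.
That gives (1*107 + 68)/(1*11 + 7) = 175/18.
Compare the errors: |x - 107/11| = |1031*11 - 107*106|/(106*11) = 1/1166, and |x - 175/18| = |1031*18 - 175*106|/(106*18) = 8/1908.
Cross-multiplying, 1*1908 = 1908 < 9328 = 8*1166, so 1/1166 is smaller: the convergent 107/11 is closer to x than 175/18.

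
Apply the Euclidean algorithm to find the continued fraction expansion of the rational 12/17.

[0; 1, 2, 2, 2]

Run the Euclidean algorithm on 12 and 17; the successive quotients are the partial quotients a_0, a_1, ... (each step inverts the fractional part left over by the previous one):
  12 = 0*17 + 12, so a_0 = 0.
  17 = 1*12 + 5, so a_1 = 1.
  12 = 2*5 + 2, so a_2 = 2.
  5 = 2*2 + 1, so a_3 = 2.
  2 = 2*1 + 0, so a_4 = 2.
The remainder reaches 0 after 5 divisions, so the expansion has 5 partial quotients, read off in order.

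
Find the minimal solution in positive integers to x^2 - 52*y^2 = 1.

First expand sqrt(52) as a continued fraction. With x_i = (sqrt(52) + m_i)/d_i and (m_0, d_0) = (0, 1): a_0 = floor(sqrt(52)) = 7, since 7^2 = 49 <= 52 < 64 = 8^2.
Iterate m_{i+1} = d_i*a_i - m_i, d_{i+1} = (52 - m_{i+1}^2)/d_i, a_{i+1} = floor((a_0 + m_{i+1})/d_{i+1}):
  m_1 = 1*7 - 0 = 7, d_1 = (52 - 7^2)/1 = 3/1 = 3, a_1 = floor((7 + 7)/3) = 4.
  m_2 = 3*4 - 7 = 5, d_2 = (52 - 5^2)/3 = 27/3 = 9, a_2 = floor((7 + 5)/9) = 1.
  m_3 = 9*1 - 5 = 4, d_3 = (52 - 4^2)/9 = 36/9 = 4, a_3 = floor((7 + 4)/4) = 2.
  m_4 = 4*2 - 4 = 4, d_4 = (52 - 4^2)/4 = 36/4 = 9, a_4 = floor((7 + 4)/9) = 1.
  m_5 = 9*1 - 4 = 5, d_5 = (52 - 5^2)/9 = 27/9 = 3, a_5 = floor((7 + 5)/3) = 4.
  m_6 = 3*4 - 5 = 7, d_6 = (52 - 7^2)/3 = 3/3 = 1, a_6 = floor((7 + 7)/1) = 14.
  m_7 = 1*14 - 7 = 7, d_7 = (52 - 7^2)/1 = 3/1 = 3: (m_7, d_7) = (m_1, d_1) = (7, 3), so from here the quotients repeat a_1, ..., a_6; the period length is 6.
So sqrt(52) = [7; (4, 1, 2, 1, 4, 14)] with period length k = 6.
k is even, so the fundamental solution of x^2 - 52y^2 = 1 is (p_{k-1}, q_{k-1}) = (p_5, q_5); compute convergents through index 5.
Convergents (p_i = a_i*p_{i-1} + p_{i-2}, q_i = a_i*q_{i-1} + q_{i-2} with p_{-2}=0, p_{-1}=1, q_{-2}=1, q_{-1}=0):
  i=0: a_0=7, p_0 = 7*1 + 0 = 7, q_0 = 7*0 + 1 = 1.
  i=1: a_1=4, p_1 = 4*7 + 1 = 29, q_1 = 4*1 + 0 = 4.
  i=2: a_2=1, p_2 = 1*29 + 7 = 36, q_2 = 1*4 + 1 = 5.
  i=3: a_3=2, p_3 = 2*36 + 29 = 101, q_3 = 2*5 + 4 = 14.
  i=4: a_4=1, p_4 = 1*101 + 36 = 137, q_4 = 1*14 + 5 = 19.
  i=5: a_5=4, p_5 = 4*137 + 101 = 649, q_5 = 4*19 + 14 = 90.
Check: 649^2 - 52*90^2 = 421201 - 421200 = 1, so (x, y) = (649, 90) solves the equation, and by the theorem it is the least positive solution.

(x, y) = (649, 90)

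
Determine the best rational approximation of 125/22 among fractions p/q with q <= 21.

108/19

Expand x = 125/22 as a continued fraction with the Euclidean algorithm:
  125 = 5*22 + 15, so a_0 = 5.
  22 = 1*15 + 7, so a_1 = 1.
  15 = 2*7 + 1, so a_2 = 2.
  7 = 7*1 + 0, so a_3 = 7.
so x = [5; 1, 2, 7].
Convergents (p_i = a_i*p_{i-1} + p_{i-2}, q_i = a_i*q_{i-1} + q_{i-2} with p_{-2}=0, p_{-1}=1, q_{-2}=1, q_{-1}=0), until the denominator exceeds 21:
  i=0: a_0=5, p_0 = 5*1 + 0 = 5, q_0 = 5*0 + 1 = 1.
  i=1: a_1=1, p_1 = 1*5 + 1 = 6, q_1 = 1*1 + 0 = 1.
  i=2: a_2=2, p_2 = 2*6 + 5 = 17, q_2 = 2*1 + 1 = 3.
  i=3: a_3=7, p_3 = 7*17 + 6 = 125, q_3 = 7*3 + 1 = 22.
q_3 = 22 > 21, so the last convergent with denominator <= 21 is p_2/q_2 = 17/3.
The closest fraction with denominator <= 21 is either p_2/q_2 or the intermediate fraction (k*p_2 + p_1)/(k*q_2 + q_1) with the largest k >= 1 whose denominator stays <= 21; these approach x as k grows, and every other convergent or intermediate fraction in range is farther away.
Largest k: floor((21 - q_1)/q_2) = floor((21 - 1)/3) = 6.
That gives (6*17 + 6)/(6*3 + 1) = 108/19.
Compare the errors: |x - 17/3| = |125*3 - 17*22|/(22*3) = 1/66, and |x - 108/19| = |125*19 - 108*22|/(22*19) = 1/418.
Cross-multiplying, 1*66 = 66 < 418 = 1*418, so 1/418 is smaller: the intermediate fraction 108/19 is closer to x than 17/3.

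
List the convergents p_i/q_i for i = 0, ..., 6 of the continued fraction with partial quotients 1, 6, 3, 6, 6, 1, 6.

1/1, 7/6, 22/19, 139/120, 856/739, 995/859, 6826/5893

Using the convergent recurrence p_i = a_i*p_{i-1} + p_{i-2}, q_i = a_i*q_{i-1} + q_{i-2} with p_{-2}=0, p_{-1}=1, q_{-2}=1, q_{-1}=0:
  i=0: a_0=1, p_0 = 1*1 + 0 = 1, q_0 = 1*0 + 1 = 1.
  i=1: a_1=6, p_1 = 6*1 + 1 = 7, q_1 = 6*1 + 0 = 6.
  i=2: a_2=3, p_2 = 3*7 + 1 = 22, q_2 = 3*6 + 1 = 19.
  i=3: a_3=6, p_3 = 6*22 + 7 = 139, q_3 = 6*19 + 6 = 120.
  i=4: a_4=6, p_4 = 6*139 + 22 = 856, q_4 = 6*120 + 19 = 739.
  i=5: a_5=1, p_5 = 1*856 + 139 = 995, q_5 = 1*739 + 120 = 859.
  i=6: a_6=6, p_6 = 6*995 + 856 = 6826, q_6 = 6*859 + 739 = 5893.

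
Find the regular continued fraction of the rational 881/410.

[2; 6, 1, 2, 1, 1, 2, 3]

Run the Euclidean algorithm on 881 and 410; the successive quotients are the partial quotients a_0, a_1, ... (each step inverts the fractional part left over by the previous one):
  881 = 2*410 + 61, so a_0 = 2.
  410 = 6*61 + 44, so a_1 = 6.
  61 = 1*44 + 17, so a_2 = 1.
  44 = 2*17 + 10, so a_3 = 2.
  17 = 1*10 + 7, so a_4 = 1.
  10 = 1*7 + 3, so a_5 = 1.
  7 = 2*3 + 1, so a_6 = 2.
  3 = 3*1 + 0, so a_7 = 3.
The remainder reaches 0 after 8 divisions, so the expansion has 8 partial quotients, read off in order.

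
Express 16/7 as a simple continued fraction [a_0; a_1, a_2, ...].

Run the Euclidean algorithm on 16 and 7; the successive quotients are the partial quotients a_0, a_1, ... (each step inverts the fractional part left over by the previous one):
  16 = 2*7 + 2, so a_0 = 2.
  7 = 3*2 + 1, so a_1 = 3.
  2 = 2*1 + 0, so a_2 = 2.
The remainder reaches 0 after 3 divisions, so the expansion has 3 partial quotients, read off in order.

[2; 3, 2]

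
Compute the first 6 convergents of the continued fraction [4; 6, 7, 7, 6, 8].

4/1, 25/6, 179/43, 1278/307, 7847/1885, 64054/15387

Using the convergent recurrence p_i = a_i*p_{i-1} + p_{i-2}, q_i = a_i*q_{i-1} + q_{i-2} with p_{-2}=0, p_{-1}=1, q_{-2}=1, q_{-1}=0:
  i=0: a_0=4, p_0 = 4*1 + 0 = 4, q_0 = 4*0 + 1 = 1.
  i=1: a_1=6, p_1 = 6*4 + 1 = 25, q_1 = 6*1 + 0 = 6.
  i=2: a_2=7, p_2 = 7*25 + 4 = 179, q_2 = 7*6 + 1 = 43.
  i=3: a_3=7, p_3 = 7*179 + 25 = 1278, q_3 = 7*43 + 6 = 307.
  i=4: a_4=6, p_4 = 6*1278 + 179 = 7847, q_4 = 6*307 + 43 = 1885.
  i=5: a_5=8, p_5 = 8*7847 + 1278 = 64054, q_5 = 8*1885 + 307 = 15387.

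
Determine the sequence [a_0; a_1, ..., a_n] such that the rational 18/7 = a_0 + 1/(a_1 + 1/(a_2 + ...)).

Run the Euclidean algorithm on 18 and 7; the successive quotients are the partial quotients a_0, a_1, ... (each step inverts the fractional part left over by the previous one):
  18 = 2*7 + 4, so a_0 = 2.
  7 = 1*4 + 3, so a_1 = 1.
  4 = 1*3 + 1, so a_2 = 1.
  3 = 3*1 + 0, so a_3 = 3.
The remainder reaches 0 after 4 divisions, so the expansion has 4 partial quotients, read off in order.

[2; 1, 1, 3]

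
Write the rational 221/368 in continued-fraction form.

[0; 1, 1, 1, 1, 73]

Run the Euclidean algorithm on 221 and 368; the successive quotients are the partial quotients a_0, a_1, ... (each step inverts the fractional part left over by the previous one):
  221 = 0*368 + 221, so a_0 = 0.
  368 = 1*221 + 147, so a_1 = 1.
  221 = 1*147 + 74, so a_2 = 1.
  147 = 1*74 + 73, so a_3 = 1.
  74 = 1*73 + 1, so a_4 = 1.
  73 = 73*1 + 0, so a_5 = 73.
The remainder reaches 0 after 6 divisions, so the expansion has 6 partial quotients, read off in order.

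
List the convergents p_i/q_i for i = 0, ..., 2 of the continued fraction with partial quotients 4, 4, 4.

4/1, 17/4, 72/17

Using the convergent recurrence p_i = a_i*p_{i-1} + p_{i-2}, q_i = a_i*q_{i-1} + q_{i-2} with p_{-2}=0, p_{-1}=1, q_{-2}=1, q_{-1}=0:
  i=0: a_0=4, p_0 = 4*1 + 0 = 4, q_0 = 4*0 + 1 = 1.
  i=1: a_1=4, p_1 = 4*4 + 1 = 17, q_1 = 4*1 + 0 = 4.
  i=2: a_2=4, p_2 = 4*17 + 4 = 72, q_2 = 4*4 + 1 = 17.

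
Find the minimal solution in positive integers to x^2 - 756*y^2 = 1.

First expand sqrt(756) as a continued fraction. With x_i = (sqrt(756) + m_i)/d_i and (m_0, d_0) = (0, 1): a_0 = floor(sqrt(756)) = 27, since 27^2 = 729 <= 756 < 784 = 28^2.
Iterate m_{i+1} = d_i*a_i - m_i, d_{i+1} = (756 - m_{i+1}^2)/d_i, a_{i+1} = floor((a_0 + m_{i+1})/d_{i+1}):
  m_1 = 1*27 - 0 = 27, d_1 = (756 - 27^2)/1 = 27/1 = 27, a_1 = floor((27 + 27)/27) = 2.
  m_2 = 27*2 - 27 = 27, d_2 = (756 - 27^2)/27 = 27/27 = 1, a_2 = floor((27 + 27)/1) = 54.
  m_3 = 1*54 - 27 = 27, d_3 = (756 - 27^2)/1 = 27/1 = 27: (m_3, d_3) = (m_1, d_1) = (27, 27), so from here the quotients repeat a_1, a_2; the period length is 2.
So sqrt(756) = [27; (2, 54)] with period length k = 2.
k is even, so the fundamental solution of x^2 - 756y^2 = 1 is (p_{k-1}, q_{k-1}) = (p_1, q_1); compute convergents through index 1.
Convergents (p_i = a_i*p_{i-1} + p_{i-2}, q_i = a_i*q_{i-1} + q_{i-2} with p_{-2}=0, p_{-1}=1, q_{-2}=1, q_{-1}=0):
  i=0: a_0=27, p_0 = 27*1 + 0 = 27, q_0 = 27*0 + 1 = 1.
  i=1: a_1=2, p_1 = 2*27 + 1 = 55, q_1 = 2*1 + 0 = 2.
Check: 55^2 - 756*2^2 = 3025 - 3024 = 1, so (x, y) = (55, 2) solves the equation, and by the theorem it is the least positive solution.

(x, y) = (55, 2)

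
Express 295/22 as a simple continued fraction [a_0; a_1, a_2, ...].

[13; 2, 2, 4]

Run the Euclidean algorithm on 295 and 22; the successive quotients are the partial quotients a_0, a_1, ... (each step inverts the fractional part left over by the previous one):
  295 = 13*22 + 9, so a_0 = 13.
  22 = 2*9 + 4, so a_1 = 2.
  9 = 2*4 + 1, so a_2 = 2.
  4 = 4*1 + 0, so a_3 = 4.
The remainder reaches 0 after 4 divisions, so the expansion has 4 partial quotients, read off in order.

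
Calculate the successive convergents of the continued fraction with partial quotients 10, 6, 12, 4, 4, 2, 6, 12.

Using the convergent recurrence p_i = a_i*p_{i-1} + p_{i-2}, q_i = a_i*q_{i-1} + q_{i-2} with p_{-2}=0, p_{-1}=1, q_{-2}=1, q_{-1}=0:
  i=0: a_0=10, p_0 = 10*1 + 0 = 10, q_0 = 10*0 + 1 = 1.
  i=1: a_1=6, p_1 = 6*10 + 1 = 61, q_1 = 6*1 + 0 = 6.
  i=2: a_2=12, p_2 = 12*61 + 10 = 742, q_2 = 12*6 + 1 = 73.
  i=3: a_3=4, p_3 = 4*742 + 61 = 3029, q_3 = 4*73 + 6 = 298.
  i=4: a_4=4, p_4 = 4*3029 + 742 = 12858, q_4 = 4*298 + 73 = 1265.
  i=5: a_5=2, p_5 = 2*12858 + 3029 = 28745, q_5 = 2*1265 + 298 = 2828.
  i=6: a_6=6, p_6 = 6*28745 + 12858 = 185328, q_6 = 6*2828 + 1265 = 18233.
  i=7: a_7=12, p_7 = 12*185328 + 28745 = 2252681, q_7 = 12*18233 + 2828 = 221624.

10/1, 61/6, 742/73, 3029/298, 12858/1265, 28745/2828, 185328/18233, 2252681/221624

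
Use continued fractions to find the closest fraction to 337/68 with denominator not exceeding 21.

Expand x = 337/68 as a continued fraction with the Euclidean algorithm:
  337 = 4*68 + 65, so a_0 = 4.
  68 = 1*65 + 3, so a_1 = 1.
  65 = 21*3 + 2, so a_2 = 21.
  3 = 1*2 + 1, so a_3 = 1.
  2 = 2*1 + 0, so a_4 = 2.
so x = [4; 1, 21, 1, 2].
Convergents (p_i = a_i*p_{i-1} + p_{i-2}, q_i = a_i*q_{i-1} + q_{i-2} with p_{-2}=0, p_{-1}=1, q_{-2}=1, q_{-1}=0), until the denominator exceeds 21:
  i=0: a_0=4, p_0 = 4*1 + 0 = 4, q_0 = 4*0 + 1 = 1.
  i=1: a_1=1, p_1 = 1*4 + 1 = 5, q_1 = 1*1 + 0 = 1.
  i=2: a_2=21, p_2 = 21*5 + 4 = 109, q_2 = 21*1 + 1 = 22.
q_2 = 22 > 21, so the last convergent with denominator <= 21 is p_1/q_1 = 5/1.
The closest fraction with denominator <= 21 is either p_1/q_1 or the intermediate fraction (k*p_1 + p_0)/(k*q_1 + q_0) with the largest k >= 1 whose denominator stays <= 21; these approach x as k grows, and every other convergent or intermediate fraction in range is farther away.
Largest k: floor((21 - q_0)/q_1) = floor((21 - 1)/1) = 20.
That gives (20*5 + 4)/(20*1 + 1) = 104/21.
Compare the errors: |x - 5/1| = |337*1 - 5*68|/(68*1) = 3/68, and |x - 104/21| = |337*21 - 104*68|/(68*21) = 5/1428.
Cross-multiplying, 5*68 = 340 < 4284 = 3*1428, so 5/1428 is smaller: the intermediate fraction 104/21 is closer to x than 5/1.

104/21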